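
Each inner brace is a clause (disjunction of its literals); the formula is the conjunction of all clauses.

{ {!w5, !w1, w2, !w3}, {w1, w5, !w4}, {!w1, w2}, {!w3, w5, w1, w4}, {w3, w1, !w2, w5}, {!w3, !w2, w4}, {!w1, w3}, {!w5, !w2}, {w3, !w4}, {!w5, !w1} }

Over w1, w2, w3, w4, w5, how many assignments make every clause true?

There are 2^5 = 32 truth assignments over (w1, w2, w3, w4, w5).
Split on w5. With w5 = true, the clauses containing w5 are satisfied and !w5 drops from the rest; 3 of the 2^4 = 16 assignments to the other variables satisfy what remains.
With w5 = false, by the same count on the reduced clause set, 2 assignments work.
(One model: w1=F, w2=F, w3=F, w4=F, w5=F.)
Total: 3 + 2 = 5.

5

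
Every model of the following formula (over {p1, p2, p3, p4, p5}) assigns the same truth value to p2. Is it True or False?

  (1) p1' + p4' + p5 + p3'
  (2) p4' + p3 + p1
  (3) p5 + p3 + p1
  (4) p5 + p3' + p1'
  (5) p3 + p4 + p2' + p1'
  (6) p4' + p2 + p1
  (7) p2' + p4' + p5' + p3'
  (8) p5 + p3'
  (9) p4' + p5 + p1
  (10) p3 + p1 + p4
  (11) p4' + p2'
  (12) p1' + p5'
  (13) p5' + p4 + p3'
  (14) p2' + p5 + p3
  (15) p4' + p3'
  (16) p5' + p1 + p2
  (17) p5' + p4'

False

Suppose p2 = 1.
The clause (p4') is unit, so p4 = 0.
Suppose p3 = 1.
The clause (p5) is unit, so p5 = 1.
That conflicts with the unit clause (p5').
That branch fails; take p3 = 0 instead.
The clause (p1') is unit, so p1 = 0.
That conflicts with the unit clause (p1).
Both values of p3 lead to a conflict.
So every satisfying assignment has p2 = False.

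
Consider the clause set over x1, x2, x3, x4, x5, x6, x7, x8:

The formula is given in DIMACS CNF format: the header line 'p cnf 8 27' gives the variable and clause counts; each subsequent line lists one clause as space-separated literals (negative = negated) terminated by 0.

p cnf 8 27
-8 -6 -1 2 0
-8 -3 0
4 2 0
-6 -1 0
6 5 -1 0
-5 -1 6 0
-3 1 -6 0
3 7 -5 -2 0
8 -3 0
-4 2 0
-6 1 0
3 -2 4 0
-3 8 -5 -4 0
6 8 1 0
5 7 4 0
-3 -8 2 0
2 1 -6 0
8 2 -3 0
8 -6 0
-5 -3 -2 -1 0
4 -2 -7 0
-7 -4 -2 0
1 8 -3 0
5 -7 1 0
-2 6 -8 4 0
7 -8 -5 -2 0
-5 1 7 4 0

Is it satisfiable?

Suppose x8 = True.
(¬x3) alone gives x3 = False.
Suppose x4 = True.
(x2) alone gives x2 = True.
(¬x7) alone gives x7 = False.
(¬x5) alone gives x5 = False.
Suppose x6 = False.
(¬x1) alone gives x1 = False.
This assignment satisfies each clause.
A satisfying assignment: x1 ↦ False; x2 ↦ True; x3 ↦ False; x4 ↦ True; x5 ↦ False; x6 ↦ False; x7 ↦ False; x8 ↦ True.

Satisfiable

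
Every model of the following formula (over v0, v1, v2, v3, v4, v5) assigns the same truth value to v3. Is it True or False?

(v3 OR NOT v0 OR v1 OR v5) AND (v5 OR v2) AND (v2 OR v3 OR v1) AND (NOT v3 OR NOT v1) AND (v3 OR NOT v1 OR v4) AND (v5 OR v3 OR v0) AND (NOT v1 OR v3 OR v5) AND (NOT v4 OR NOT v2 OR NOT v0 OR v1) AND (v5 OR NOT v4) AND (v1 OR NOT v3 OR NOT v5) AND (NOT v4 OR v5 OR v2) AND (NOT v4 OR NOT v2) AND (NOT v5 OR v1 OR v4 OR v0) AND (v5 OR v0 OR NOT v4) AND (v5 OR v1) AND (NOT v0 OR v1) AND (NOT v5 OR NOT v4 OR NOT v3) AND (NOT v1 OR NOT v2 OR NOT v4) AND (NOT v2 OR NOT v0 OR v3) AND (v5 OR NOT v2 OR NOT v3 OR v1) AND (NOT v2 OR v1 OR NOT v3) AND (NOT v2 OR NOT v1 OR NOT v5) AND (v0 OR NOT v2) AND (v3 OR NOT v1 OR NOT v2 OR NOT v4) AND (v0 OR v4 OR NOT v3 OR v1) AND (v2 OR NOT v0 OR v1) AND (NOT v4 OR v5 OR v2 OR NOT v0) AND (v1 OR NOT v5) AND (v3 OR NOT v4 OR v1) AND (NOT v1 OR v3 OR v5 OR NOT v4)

False

Suppose v3 = true.
Unit clause (NOT v1) forces v1 = false.
Unit clause (NOT v5) forces v5 = false.
But (v5) is also a unit clause — contradiction.
So every satisfying assignment has v3 = False.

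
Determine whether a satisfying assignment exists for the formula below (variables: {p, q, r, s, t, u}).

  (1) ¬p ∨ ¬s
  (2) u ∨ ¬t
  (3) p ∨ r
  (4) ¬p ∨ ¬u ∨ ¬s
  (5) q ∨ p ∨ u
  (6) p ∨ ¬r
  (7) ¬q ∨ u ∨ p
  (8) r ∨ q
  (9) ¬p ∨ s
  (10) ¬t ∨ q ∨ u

Unsatisfiable

Try p = False.
(r) alone gives r = True.
Now (¬r) is unsatisfied and unit — conflict.
That branch fails; take p = True instead.
(¬s) alone gives s = False.
Now (s) is unsatisfied and unit — conflict.
Both values of p lead to a conflict.
No assignment satisfies every clause.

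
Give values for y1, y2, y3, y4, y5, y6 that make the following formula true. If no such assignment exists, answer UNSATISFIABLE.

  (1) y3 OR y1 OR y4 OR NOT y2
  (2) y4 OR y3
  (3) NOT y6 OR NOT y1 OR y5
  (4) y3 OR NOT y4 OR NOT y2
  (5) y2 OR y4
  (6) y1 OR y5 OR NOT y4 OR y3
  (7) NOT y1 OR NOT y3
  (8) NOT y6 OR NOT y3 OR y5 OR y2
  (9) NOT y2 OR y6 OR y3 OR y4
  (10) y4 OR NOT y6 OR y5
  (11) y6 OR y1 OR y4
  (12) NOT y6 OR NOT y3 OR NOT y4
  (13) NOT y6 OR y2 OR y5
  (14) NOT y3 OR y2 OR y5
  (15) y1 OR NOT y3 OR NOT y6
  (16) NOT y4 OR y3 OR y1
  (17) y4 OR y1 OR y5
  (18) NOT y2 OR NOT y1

y1: false, y2: false, y3: true, y4: true, y5: true, y6: false

Suppose y4 = true.
Suppose y3 = true.
(NOT y1) alone gives y1 = false.
(NOT y6) alone gives y6 = false.
Suppose y2 = false.
(y5) alone gives y5 = true.
Every clause now holds.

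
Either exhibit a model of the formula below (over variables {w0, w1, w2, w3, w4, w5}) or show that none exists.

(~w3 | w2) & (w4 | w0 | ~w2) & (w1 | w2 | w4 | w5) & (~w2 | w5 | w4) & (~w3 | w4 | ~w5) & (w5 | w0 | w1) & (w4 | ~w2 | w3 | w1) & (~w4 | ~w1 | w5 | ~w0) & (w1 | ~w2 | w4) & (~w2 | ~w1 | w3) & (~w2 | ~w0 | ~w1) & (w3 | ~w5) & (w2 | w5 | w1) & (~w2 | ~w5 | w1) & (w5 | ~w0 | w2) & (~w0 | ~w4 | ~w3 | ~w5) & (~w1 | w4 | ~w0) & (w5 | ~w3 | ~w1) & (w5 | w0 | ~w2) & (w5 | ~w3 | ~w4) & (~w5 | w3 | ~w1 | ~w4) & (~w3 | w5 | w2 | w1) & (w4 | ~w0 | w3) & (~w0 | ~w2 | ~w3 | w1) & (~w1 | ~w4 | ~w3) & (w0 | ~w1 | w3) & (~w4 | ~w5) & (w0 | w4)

w0=1,  w1=0,  w2=1,  w3=0,  w4=1,  w5=0

Branch on w3: set w3 = 0.
(~w5) alone gives w5 = 0.
Branch on w2: set w2 = 1.
(w4) alone gives w4 = 1.
(~w1) alone gives w1 = 0.
(w0) alone gives w0 = 1.
This assignment satisfies each clause.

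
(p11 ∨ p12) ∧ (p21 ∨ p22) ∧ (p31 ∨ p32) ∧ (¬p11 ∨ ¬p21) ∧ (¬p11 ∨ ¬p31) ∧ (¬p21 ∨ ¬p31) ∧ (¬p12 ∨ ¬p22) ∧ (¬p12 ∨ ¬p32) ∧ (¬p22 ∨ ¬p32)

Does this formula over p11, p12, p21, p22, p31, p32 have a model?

Case p11 = True:
Unit clause (¬p21) forces p21 = False.
Unit clause (p22) forces p22 = True.
Unit clause (¬p31) forces p31 = False.
Unit clause (p32) forces p32 = True.
That conflicts with the unit clause (¬p32).
Backtrack on p11: now try p11 = False.
Unit clause (p12) forces p12 = True.
Unit clause (¬p22) forces p22 = False.
Unit clause (p21) forces p21 = True.
Unit clause (¬p31) forces p31 = False.
Unit clause (p32) forces p32 = True.
That conflicts with the unit clause (¬p32).
Either choice for p11 ends in contradiction.
No assignment satisfies every clause.

Unsatisfiable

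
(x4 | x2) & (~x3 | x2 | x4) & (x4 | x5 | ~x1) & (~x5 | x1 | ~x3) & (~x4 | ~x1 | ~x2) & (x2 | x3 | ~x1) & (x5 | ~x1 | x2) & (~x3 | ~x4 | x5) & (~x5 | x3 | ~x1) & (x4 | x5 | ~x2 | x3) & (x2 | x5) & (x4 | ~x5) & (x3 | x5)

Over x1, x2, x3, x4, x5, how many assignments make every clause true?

There are 2^5 = 32 truth assignments over (x1, x2, x3, x4, x5).
Split on x3. With x3 = 1, the clauses containing x3 are satisfied and ~x3 drops from the rest; 2 of the 2^4 = 16 assignments to the other variables satisfy what remains.
With x3 = 0, by the same count on the reduced clause set, 2 assignments work.
(One model: x1=F, x2=F, x3=F, x4=T, x5=T.)
Total: 2 + 2 = 4.

4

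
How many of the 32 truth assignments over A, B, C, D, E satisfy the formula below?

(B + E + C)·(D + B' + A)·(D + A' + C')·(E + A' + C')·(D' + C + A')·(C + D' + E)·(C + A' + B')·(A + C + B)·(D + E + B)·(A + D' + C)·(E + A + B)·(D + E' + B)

There are 2^5 = 32 truth assignments over (A, B, C, D, E).
Split on D. With D = 1, the clauses containing D are satisfied and D' drops from the rest; 5 of the 2^4 = 16 assignments to the other variables satisfy what remains.
With D = 0, by the same count on the reduced clause set, 0 assignments work.
(One model: A=F, B=F, C=T, D=T, E=T.)
Total: 5 + 0 = 5.

5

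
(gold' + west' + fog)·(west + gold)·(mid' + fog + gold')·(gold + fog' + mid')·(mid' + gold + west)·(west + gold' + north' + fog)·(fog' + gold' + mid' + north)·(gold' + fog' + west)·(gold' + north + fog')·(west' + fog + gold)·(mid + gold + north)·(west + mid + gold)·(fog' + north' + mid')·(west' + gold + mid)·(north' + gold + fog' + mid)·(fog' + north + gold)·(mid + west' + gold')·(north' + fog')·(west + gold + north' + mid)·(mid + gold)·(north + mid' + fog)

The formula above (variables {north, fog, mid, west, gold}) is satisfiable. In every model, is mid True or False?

Suppose mid = 1.
Try west = 1.
Try gold = 0.
Unit clause (fog') forces fog = 0.
Now (fog) is unsatisfied and unit — conflict.
So gold must be the other value — set gold = 1.
Unit clause (fog) forces fog = 1.
Unit clause (north) forces north = 1.
Now (north') is unsatisfied and unit — conflict.
Neither gold = 1 nor gold = 0 works.
So west must be the other value — set west = 0.
Unit clause (gold) forces gold = 1.
Unit clause (fog) forces fog = 1.
Now (fog') is unsatisfied and unit — conflict.
Neither west = 1 nor west = 0 works.
So every satisfying assignment has mid = False.

False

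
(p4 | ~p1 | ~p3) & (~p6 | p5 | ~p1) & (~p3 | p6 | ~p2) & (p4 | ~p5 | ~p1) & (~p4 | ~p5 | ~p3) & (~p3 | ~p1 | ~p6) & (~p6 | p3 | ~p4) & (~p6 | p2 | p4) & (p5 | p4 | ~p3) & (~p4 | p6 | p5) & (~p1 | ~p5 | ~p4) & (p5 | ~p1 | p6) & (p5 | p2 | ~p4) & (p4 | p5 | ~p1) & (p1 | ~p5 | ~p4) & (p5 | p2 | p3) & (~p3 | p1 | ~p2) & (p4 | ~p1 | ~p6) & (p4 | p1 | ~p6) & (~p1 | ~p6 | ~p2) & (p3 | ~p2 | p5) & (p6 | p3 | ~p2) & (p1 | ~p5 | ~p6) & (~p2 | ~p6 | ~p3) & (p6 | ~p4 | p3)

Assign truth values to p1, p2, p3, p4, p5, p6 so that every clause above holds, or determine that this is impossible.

Case p4 = 0:
Case p1 = 0:
The clause (~p6) is unit, so p6 = 0.
Case p3 = 0:
The clause (~p2) is unit, so p2 = 0.
The clause (p5) is unit, so p5 = 1.
All clauses are satisfied.

p1 ↦ 0; p2 ↦ 0; p3 ↦ 0; p4 ↦ 0; p5 ↦ 1; p6 ↦ 0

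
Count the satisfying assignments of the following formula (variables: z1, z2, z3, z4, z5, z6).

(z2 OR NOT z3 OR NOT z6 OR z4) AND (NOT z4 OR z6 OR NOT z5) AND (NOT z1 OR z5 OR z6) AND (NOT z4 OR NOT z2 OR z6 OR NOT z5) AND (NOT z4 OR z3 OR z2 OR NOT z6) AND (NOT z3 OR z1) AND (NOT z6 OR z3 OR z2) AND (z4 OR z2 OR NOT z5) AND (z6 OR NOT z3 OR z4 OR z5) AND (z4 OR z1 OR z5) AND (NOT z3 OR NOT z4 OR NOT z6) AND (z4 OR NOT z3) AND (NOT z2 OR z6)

There are 2^6 = 64 truth assignments over (z1, z2, z3, z4, z5, z6).
Split on z2. With z2 = true, the clauses containing z2 are satisfied and NOT z2 drops from the rest; 7 of the 2^5 = 32 assignments to the other variables satisfy what remains.
With z2 = false, by the same count on the reduced clause set, 1 assignment works.
Total: 7 + 1 = 8.

8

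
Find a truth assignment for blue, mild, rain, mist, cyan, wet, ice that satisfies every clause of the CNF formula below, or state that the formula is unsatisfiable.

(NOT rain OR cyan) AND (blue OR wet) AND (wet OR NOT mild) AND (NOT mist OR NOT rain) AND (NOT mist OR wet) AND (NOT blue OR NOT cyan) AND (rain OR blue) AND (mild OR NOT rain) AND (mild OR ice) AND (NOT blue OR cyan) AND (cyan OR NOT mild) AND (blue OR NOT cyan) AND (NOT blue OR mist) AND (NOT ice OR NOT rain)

UNSATISFIABLE

Case rain = false:
From the singleton clause (blue), blue = true.
From the singleton clause (NOT cyan), cyan = false.
Now (cyan) is unsatisfied and unit — conflict.
So rain must be the other value — set rain = true.
From the singleton clause (cyan), cyan = true.
From the singleton clause (NOT mist), mist = false.
From the singleton clause (NOT blue), blue = false.
Now (blue) is unsatisfied and unit — conflict.
Neither rain = true nor rain = false works.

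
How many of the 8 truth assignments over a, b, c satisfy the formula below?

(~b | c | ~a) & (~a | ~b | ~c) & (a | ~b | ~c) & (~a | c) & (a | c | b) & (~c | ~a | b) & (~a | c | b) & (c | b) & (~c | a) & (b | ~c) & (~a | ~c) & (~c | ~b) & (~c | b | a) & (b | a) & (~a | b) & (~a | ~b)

1

There are 2^3 = 8 truth assignments over (a, b, c).
Check each against the 16 clauses (columns in the order a, b, c):
  F F F  ✗ fails (a | c | b)
  F F T  ✗ fails (~c | a)
  F T F  ✓ satisfies all
  F T T  ✗ fails (a | ~b | ~c)
  T F F  ✗ fails (~a | c)
  T F T  ✗ fails (~c | ~a | b)
  T T F  ✗ fails (~b | c | ~a)
  T T T  ✗ fails (~a | ~b | ~c)
1 of the 8 rows is a model.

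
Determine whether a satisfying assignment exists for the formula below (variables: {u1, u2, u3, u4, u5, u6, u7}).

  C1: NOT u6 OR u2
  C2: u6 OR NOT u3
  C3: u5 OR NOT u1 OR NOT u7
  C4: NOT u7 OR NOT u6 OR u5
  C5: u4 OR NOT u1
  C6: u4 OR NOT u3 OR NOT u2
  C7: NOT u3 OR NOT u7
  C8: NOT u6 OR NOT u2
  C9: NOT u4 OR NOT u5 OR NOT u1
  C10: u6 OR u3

Unsatisfiable

Case u6 = false:
The clause (NOT u3) is unit, so u3 = false.
Now (u3) is unsatisfied and unit — conflict.
Backtrack on u6: now try u6 = true.
The clause (u2) is unit, so u2 = true.
Now (NOT u2) is unsatisfied and unit — conflict.
Both values of u6 lead to a conflict.
No assignment satisfies every clause.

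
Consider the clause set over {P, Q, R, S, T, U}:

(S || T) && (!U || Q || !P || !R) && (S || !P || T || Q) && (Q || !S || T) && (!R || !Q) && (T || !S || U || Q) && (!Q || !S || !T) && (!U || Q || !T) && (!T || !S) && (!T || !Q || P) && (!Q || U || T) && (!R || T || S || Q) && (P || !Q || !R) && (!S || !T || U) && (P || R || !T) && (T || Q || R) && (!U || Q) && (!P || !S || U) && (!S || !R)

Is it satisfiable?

Yes

Suppose S = false.
Unit clause (T) forces T = true.
Suppose R = true.
Unit clause (!Q) forces Q = false.
Unit clause (!U) forces U = false.
All clauses hold; P can take either value.
A satisfying assignment: P: false; Q: false; R: true; S: false; T: true; U: false.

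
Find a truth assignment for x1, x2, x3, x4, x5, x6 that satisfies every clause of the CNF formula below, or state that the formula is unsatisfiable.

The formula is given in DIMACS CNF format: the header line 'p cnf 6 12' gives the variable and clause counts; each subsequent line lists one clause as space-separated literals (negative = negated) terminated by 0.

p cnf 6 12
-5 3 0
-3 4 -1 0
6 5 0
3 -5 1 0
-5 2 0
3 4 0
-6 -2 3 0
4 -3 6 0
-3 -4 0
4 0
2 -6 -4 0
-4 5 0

From the singleton clause (x4), x4 = True.
From the singleton clause (¬x3), x3 = False.
From the singleton clause (¬x5), x5 = False.
That conflicts with the unit clause (x5).

UNSATISFIABLE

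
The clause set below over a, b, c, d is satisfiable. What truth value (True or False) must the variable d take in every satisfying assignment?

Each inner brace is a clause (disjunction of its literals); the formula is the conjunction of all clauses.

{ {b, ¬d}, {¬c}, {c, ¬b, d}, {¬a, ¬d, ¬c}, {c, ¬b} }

Suppose d = True.
The clause (b) is unit, so b = True.
The clause (¬c) is unit, so c = False.
That conflicts with the unit clause (c).
So every satisfying assignment has d = False.

False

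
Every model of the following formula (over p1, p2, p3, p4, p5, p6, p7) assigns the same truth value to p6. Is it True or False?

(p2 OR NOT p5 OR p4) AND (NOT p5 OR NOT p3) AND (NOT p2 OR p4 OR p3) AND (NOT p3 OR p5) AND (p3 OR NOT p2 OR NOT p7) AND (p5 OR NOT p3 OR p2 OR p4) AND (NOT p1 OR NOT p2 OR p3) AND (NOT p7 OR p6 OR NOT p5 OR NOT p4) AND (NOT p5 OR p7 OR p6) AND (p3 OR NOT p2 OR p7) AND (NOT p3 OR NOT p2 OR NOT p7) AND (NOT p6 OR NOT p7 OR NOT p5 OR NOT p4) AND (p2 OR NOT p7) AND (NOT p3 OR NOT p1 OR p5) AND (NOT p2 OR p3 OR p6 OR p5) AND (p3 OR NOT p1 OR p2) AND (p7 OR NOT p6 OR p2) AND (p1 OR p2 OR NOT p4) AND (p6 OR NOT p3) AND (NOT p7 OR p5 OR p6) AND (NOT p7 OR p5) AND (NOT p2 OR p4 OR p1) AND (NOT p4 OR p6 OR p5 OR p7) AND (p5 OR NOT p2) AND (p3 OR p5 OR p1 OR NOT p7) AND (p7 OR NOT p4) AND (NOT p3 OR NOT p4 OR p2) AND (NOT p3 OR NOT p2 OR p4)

False

Suppose p6 = true.
Suppose p5 = false.
(NOT p3) alone gives p3 = false.
(NOT p7) alone gives p7 = false.
(NOT p2) alone gives p2 = false.
But (p2) is also a unit clause — contradiction.
So p5 must be the other value — set p5 = true.
(NOT p3) alone gives p3 = false.
Suppose p2 = true.
(p4) alone gives p4 = true.
(NOT p7) alone gives p7 = false.
But (p7) is also a unit clause — contradiction.
So p2 must be the other value — set p2 = false.
(p4) alone gives p4 = true.
(NOT p7) alone gives p7 = false.
But (p7) is also a unit clause — contradiction.
Either choice for p2 ends in contradiction.
Either choice for p5 ends in contradiction.
So every satisfying assignment has p6 = False.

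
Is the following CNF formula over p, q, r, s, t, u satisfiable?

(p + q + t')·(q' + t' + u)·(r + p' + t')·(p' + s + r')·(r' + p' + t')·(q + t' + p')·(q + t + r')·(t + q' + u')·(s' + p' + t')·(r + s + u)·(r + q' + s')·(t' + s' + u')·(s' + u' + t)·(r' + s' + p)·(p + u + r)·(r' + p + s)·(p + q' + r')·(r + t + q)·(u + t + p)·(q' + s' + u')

Suppose p = 1.
Suppose r = 1.
From the singleton clause (s), s = 1.
From the singleton clause (t'), t = 0.
From the singleton clause (q), q = 1.
From the singleton clause (u'), u = 0.
This assignment satisfies each clause.
A satisfying assignment: p ↦ 1, q ↦ 1, r ↦ 1, s ↦ 1, t ↦ 0, u ↦ 0.

Yes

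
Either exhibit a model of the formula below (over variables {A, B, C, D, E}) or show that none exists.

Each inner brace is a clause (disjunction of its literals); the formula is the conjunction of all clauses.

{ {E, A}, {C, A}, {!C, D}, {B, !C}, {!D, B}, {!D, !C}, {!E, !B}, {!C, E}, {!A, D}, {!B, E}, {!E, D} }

Try E = true.
Unit clause (!B) forces B = false.
Unit clause (!C) forces C = false.
Unit clause (A) forces A = true.
Unit clause (!D) forces D = false.
That conflicts with the unit clause (D).
Backtrack on E: now try E = false.
Unit clause (A) forces A = true.
Unit clause (!C) forces C = false.
Unit clause (D) forces D = true.
Unit clause (B) forces B = true.
That conflicts with the unit clause (!B).
Neither E = true nor E = false works.

UNSATISFIABLE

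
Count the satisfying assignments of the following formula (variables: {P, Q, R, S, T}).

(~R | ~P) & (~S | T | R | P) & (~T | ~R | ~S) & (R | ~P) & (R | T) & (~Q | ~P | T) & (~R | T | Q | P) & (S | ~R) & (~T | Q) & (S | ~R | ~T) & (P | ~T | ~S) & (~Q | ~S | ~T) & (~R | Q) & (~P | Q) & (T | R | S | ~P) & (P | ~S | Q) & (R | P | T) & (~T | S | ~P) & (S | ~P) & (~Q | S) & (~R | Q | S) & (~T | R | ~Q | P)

1

There are 2^5 = 32 truth assignments over (P, Q, R, S, T).
Split on T. With T = 1, the clauses containing T are satisfied and ~T drops from the rest; 0 of the 2^4 = 16 assignments to the other variables satisfy what remains.
With T = 0, by the same count on the reduced clause set, 1 assignment works.
(One model: P=F, Q=T, R=T, S=T, T=F.)
Total: 0 + 1 = 1.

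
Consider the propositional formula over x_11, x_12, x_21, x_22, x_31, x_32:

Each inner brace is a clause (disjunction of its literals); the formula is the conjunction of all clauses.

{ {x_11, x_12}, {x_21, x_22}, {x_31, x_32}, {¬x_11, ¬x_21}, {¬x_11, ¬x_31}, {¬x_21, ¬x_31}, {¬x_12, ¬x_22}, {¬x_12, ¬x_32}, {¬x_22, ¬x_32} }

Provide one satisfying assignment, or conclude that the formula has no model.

Case x_11 = True:
The clause (¬x_21) is unit, so x_21 = False.
The clause (x_22) is unit, so x_22 = True.
The clause (¬x_31) is unit, so x_31 = False.
The clause (x_32) is unit, so x_32 = True.
But (¬x_32) is also a unit clause — contradiction.
So x_11 must be the other value — set x_11 = False.
The clause (x_12) is unit, so x_12 = True.
The clause (¬x_22) is unit, so x_22 = False.
The clause (x_21) is unit, so x_21 = True.
The clause (¬x_31) is unit, so x_31 = False.
The clause (x_32) is unit, so x_32 = True.
But (¬x_32) is also a unit clause — contradiction.
Both values of x_11 lead to a conflict.

UNSATISFIABLE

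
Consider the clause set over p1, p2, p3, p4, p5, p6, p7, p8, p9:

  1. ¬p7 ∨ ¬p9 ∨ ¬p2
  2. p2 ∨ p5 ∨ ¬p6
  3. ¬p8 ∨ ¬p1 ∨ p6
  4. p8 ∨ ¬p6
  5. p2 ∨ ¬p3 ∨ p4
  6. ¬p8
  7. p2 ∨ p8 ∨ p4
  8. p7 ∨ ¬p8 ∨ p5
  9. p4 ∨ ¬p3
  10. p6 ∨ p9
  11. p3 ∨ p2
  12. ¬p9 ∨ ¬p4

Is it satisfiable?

Yes, satisfiable

From the singleton clause (¬p8), p8 = False.
From the singleton clause (¬p6), p6 = False.
From the singleton clause (p9), p9 = True.
From the singleton clause (¬p4), p4 = False.
From the singleton clause (p2), p2 = True.
From the singleton clause (¬p7), p7 = False.
From the singleton clause (¬p3), p3 = False.
Every clause is now satisfied; p1, p5 are unconstrained.
A satisfying assignment: p1=False; p2=True; p3=False; p4=False; p5=True; p6=False; p7=False; p8=False; p9=True.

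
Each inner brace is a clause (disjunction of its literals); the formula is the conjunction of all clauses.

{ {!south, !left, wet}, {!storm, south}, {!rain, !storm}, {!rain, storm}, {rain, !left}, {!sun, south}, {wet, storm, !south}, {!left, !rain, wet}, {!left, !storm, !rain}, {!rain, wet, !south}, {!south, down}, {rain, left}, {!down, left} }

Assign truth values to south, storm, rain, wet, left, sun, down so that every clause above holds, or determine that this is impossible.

Case storm = false:
(!rain) alone gives rain = false.
(!left) alone gives left = false.
But (left) is also a unit clause — contradiction.
Undo storm and try storm = true.
(south) alone gives south = true.
(!rain) alone gives rain = false.
(!left) alone gives left = false.
But (left) is also a unit clause — contradiction.
Both values of storm lead to a conflict.

UNSATISFIABLE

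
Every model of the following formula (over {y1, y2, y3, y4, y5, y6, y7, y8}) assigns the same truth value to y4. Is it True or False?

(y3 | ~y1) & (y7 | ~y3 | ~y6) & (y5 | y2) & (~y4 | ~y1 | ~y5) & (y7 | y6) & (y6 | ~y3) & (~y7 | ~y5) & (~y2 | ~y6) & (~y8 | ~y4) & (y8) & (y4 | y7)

False

Suppose y4 = 1.
From the singleton clause (~y8), y8 = 0.
But (y8) is also a unit clause — contradiction.
So every satisfying assignment has y4 = False.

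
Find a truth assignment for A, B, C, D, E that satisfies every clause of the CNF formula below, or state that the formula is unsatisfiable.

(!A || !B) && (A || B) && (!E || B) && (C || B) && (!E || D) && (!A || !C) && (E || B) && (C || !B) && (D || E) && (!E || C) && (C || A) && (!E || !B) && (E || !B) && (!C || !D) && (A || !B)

Case A = false:
From the singleton clause (B), B = true.
But (!B) is also a unit clause — contradiction.
Undo A and try A = true.
From the singleton clause (!B), B = false.
From the singleton clause (!E), E = false.
But (E) is also a unit clause — contradiction.
Either choice for A ends in contradiction.

UNSATISFIABLE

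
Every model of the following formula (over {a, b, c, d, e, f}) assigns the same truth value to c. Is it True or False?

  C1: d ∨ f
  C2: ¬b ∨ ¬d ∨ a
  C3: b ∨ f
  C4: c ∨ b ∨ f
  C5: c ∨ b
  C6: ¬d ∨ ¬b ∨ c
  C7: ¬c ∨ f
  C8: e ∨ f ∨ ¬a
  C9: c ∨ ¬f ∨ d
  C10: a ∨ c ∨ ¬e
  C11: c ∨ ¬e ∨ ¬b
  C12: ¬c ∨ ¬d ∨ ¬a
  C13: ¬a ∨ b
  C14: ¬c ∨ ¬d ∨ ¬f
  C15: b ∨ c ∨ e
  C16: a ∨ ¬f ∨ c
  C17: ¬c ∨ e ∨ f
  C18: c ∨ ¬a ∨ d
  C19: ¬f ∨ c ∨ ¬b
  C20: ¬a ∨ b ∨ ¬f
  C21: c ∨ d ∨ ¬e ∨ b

Suppose c = False.
The clause (b) is unit, so b = True.
The clause (¬d) is unit, so d = False.
The clause (f) is unit, so f = True.
Now (¬f) is unsatisfied and unit — conflict.
So every satisfying assignment has c = True.

True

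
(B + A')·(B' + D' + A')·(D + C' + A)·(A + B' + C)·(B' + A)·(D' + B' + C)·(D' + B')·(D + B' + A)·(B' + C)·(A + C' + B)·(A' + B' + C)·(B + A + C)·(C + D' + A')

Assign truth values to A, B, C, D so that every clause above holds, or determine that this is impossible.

A: 1; B: 1; C: 1; D: 0

Branch on B: set B = 1.
From the singleton clause (A), A = 1.
From the singleton clause (D'), D = 0.
From the singleton clause (C), C = 1.
All clauses are satisfied.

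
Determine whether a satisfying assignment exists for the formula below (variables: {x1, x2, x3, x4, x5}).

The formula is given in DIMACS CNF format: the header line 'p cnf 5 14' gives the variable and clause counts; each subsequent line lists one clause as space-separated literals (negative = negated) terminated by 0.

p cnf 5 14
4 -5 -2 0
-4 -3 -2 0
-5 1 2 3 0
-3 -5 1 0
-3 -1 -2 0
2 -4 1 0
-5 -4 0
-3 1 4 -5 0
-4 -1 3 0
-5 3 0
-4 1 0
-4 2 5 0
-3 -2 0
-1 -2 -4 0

Yes

Case x5 = False:
Case x4 = False:
Case x3 = True:
Unit clause (¬x2) forces x2 = False.
All clauses hold; x1 can take either value.
A satisfying assignment: x1 ↦ False,  x2 ↦ False,  x3 ↦ True,  x4 ↦ False,  x5 ↦ False.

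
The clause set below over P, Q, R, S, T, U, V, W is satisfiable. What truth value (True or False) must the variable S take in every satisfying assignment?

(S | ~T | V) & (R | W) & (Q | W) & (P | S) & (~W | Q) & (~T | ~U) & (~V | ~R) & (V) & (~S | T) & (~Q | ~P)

True

Suppose S = 0.
The clause (P) is unit, so P = 1.
The clause (V) is unit, so V = 1.
The clause (~R) is unit, so R = 0.
The clause (W) is unit, so W = 1.
The clause (Q) is unit, so Q = 1.
Now (~Q) is unsatisfied and unit — conflict.
So every satisfying assignment has S = True.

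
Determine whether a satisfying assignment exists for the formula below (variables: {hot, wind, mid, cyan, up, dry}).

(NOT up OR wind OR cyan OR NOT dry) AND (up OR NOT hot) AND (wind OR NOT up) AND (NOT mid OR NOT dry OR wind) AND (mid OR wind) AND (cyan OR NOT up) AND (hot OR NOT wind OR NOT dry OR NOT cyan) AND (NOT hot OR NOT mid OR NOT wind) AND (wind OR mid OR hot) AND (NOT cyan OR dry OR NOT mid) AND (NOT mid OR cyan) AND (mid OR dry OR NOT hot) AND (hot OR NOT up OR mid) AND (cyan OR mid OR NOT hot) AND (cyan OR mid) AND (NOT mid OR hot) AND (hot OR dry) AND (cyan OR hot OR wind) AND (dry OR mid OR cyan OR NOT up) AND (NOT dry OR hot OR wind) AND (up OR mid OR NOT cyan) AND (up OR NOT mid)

Yes

Case up = true:
The clause (wind) is unit, so wind = true.
The clause (cyan) is unit, so cyan = true.
Case hot = true:
The clause (NOT mid) is unit, so mid = false.
The clause (dry) is unit, so dry = true.
All clauses are satisfied.
A satisfying assignment: hot=true,  wind=true,  mid=false,  cyan=true,  up=true,  dry=true.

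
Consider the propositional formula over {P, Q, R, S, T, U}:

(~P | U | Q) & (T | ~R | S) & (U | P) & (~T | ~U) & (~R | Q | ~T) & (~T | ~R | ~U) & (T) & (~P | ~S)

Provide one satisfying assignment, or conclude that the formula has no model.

The clause (T) is unit, so T = 1.
The clause (~U) is unit, so U = 0.
The clause (P) is unit, so P = 1.
The clause (Q) is unit, so Q = 1.
The clause (~S) is unit, so S = 0.
Every clause is now satisfied; R is unconstrained.

P=1,  Q=1,  R=0,  S=0,  T=1,  U=0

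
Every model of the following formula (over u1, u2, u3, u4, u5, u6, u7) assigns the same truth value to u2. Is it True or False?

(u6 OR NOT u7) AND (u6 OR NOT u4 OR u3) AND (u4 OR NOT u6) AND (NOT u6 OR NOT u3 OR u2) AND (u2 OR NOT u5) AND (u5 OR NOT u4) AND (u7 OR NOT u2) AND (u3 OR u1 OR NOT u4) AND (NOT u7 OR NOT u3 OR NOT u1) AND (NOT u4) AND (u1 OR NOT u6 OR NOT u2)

Suppose u2 = true.
From the singleton clause (u7), u7 = true.
From the singleton clause (u6), u6 = true.
From the singleton clause (u4), u4 = true.
But (NOT u4) is also a unit clause — contradiction.
So every satisfying assignment has u2 = False.

False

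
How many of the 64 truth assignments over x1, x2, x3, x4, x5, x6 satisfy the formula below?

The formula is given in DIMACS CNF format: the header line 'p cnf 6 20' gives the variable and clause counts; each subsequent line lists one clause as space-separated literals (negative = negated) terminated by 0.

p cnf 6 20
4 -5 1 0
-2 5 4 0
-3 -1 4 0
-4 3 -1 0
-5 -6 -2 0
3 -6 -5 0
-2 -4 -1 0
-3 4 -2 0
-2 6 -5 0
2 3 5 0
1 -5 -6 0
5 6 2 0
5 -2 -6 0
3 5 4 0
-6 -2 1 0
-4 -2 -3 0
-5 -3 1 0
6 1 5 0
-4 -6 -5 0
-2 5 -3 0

6

There are 2^6 = 64 truth assignments over (x1, x2, x3, x4, x5, x6).
Split on x1. With x1 = True, the clauses containing x1 are satisfied and ¬x1 drops from the rest; 3 of the 2^5 = 32 assignments to the other variables satisfy what remains.
With x1 = False, by the same count on the reduced clause set, 3 assignments work.
Total: 3 + 3 = 6.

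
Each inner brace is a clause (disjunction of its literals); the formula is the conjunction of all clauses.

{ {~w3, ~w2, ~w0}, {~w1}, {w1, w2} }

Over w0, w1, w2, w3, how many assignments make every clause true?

3

There are 2^4 = 16 truth assignments over (w0, w1, w2, w3).
Check each against the 3 clauses (columns in the order w0, w1, w2, w3):
  F F F F  ✗ fails (w1 | w2)
  F F F T  ✗ fails (w1 | w2)
  F F T F  ✓ satisfies all
  F F T T  ✓ satisfies all
  F T F F  ✗ fails (~w1)
  F T F T  ✗ fails (~w1)
  F T T F  ✗ fails (~w1)
  F T T T  ✗ fails (~w1)
  T F F F  ✗ fails (w1 | w2)
  T F F T  ✗ fails (w1 | w2)
  T F T F  ✓ satisfies all
  T F T T  ✗ fails (~w3 | ~w2 | ~w0)
  T T F F  ✗ fails (~w1)
  T T F T  ✗ fails (~w1)
  T T T F  ✗ fails (~w1)
  T T T T  ✗ fails (~w3 | ~w2 | ~w0)
3 of the 16 rows are models.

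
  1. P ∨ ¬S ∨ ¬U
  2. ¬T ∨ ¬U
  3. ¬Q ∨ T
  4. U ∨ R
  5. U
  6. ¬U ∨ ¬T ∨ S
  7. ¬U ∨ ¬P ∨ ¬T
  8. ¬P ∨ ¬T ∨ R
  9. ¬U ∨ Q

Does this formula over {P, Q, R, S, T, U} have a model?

Unsatisfiable

(U) alone gives U = True.
(¬T) alone gives T = False.
(¬Q) alone gives Q = False.
Now (Q) is unsatisfied and unit — conflict.
No assignment satisfies every clause.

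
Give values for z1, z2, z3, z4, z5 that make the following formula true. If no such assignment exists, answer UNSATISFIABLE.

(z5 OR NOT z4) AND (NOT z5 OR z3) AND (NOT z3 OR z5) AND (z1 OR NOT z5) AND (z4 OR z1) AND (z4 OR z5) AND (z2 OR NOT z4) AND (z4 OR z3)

Try z5 = true.
From the singleton clause (z3), z3 = true.
From the singleton clause (z1), z1 = true.
Try z2 = false.
From the singleton clause (NOT z4), z4 = false.
Every clause now holds.

z1 ↦ true,  z2 ↦ false,  z3 ↦ true,  z4 ↦ false,  z5 ↦ true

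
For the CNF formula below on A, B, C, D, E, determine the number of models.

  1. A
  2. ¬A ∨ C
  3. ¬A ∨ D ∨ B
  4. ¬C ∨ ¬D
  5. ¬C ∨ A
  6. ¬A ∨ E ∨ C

2

There are 2^5 = 32 truth assignments over (A, B, C, D, E).
Split on A. With A = True, the clauses containing A are satisfied and ¬A drops from the rest; 2 of the 2^4 = 16 assignments to the other variables satisfy what remains.
With A = False, by the same count on the reduced clause set, 0 assignments work.
Total: 2 + 0 = 2.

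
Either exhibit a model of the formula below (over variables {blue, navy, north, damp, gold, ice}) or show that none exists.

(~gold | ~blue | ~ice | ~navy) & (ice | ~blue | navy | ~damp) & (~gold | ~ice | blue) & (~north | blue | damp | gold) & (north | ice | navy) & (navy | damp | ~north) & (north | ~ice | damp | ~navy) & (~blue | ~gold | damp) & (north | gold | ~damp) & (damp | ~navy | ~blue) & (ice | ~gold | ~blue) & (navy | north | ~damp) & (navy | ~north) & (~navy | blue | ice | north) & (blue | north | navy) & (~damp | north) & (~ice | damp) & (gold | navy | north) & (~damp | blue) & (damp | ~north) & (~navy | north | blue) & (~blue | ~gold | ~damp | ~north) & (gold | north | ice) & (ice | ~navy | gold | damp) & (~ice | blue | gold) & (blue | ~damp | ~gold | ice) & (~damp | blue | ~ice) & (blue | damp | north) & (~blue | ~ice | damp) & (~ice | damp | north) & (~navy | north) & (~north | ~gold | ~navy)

blue=1; navy=1; north=1; damp=1; gold=0; ice=0

Try navy = 1.
From the singleton clause (north), north = 1.
From the singleton clause (damp), damp = 1.
From the singleton clause (blue), blue = 1.
From the singleton clause (~gold), gold = 0.
All clauses hold; ice can take either value.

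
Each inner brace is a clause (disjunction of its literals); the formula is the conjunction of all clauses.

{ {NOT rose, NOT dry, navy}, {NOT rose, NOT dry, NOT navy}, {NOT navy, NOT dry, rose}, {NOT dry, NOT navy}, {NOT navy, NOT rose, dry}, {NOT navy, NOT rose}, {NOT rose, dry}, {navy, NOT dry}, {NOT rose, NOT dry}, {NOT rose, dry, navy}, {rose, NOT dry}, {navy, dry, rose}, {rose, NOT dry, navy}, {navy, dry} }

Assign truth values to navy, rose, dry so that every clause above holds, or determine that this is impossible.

navy: true, rose: false, dry: false

Case dry = false:
From the singleton clause (NOT rose), rose = false.
From the singleton clause (navy), navy = true.
All clauses are satisfied.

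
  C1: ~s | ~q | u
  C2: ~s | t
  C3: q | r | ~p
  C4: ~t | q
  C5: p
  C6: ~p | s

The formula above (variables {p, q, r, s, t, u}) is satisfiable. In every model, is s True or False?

Suppose s = 0.
From the singleton clause (p), p = 1.
Now (~p) is unsatisfied and unit — conflict.
So every satisfying assignment has s = True.

True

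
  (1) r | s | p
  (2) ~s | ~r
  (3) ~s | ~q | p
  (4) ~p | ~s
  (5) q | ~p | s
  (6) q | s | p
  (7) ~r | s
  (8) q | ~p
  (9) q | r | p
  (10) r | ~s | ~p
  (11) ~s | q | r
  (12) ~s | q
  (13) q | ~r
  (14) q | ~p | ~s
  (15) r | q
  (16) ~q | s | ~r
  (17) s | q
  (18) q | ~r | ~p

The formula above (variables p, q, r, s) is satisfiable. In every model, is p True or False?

True

Suppose p = 0.
Suppose r = 1.
(~s) alone gives s = 0.
That conflicts with the unit clause (s).
Backtrack on r: now try r = 0.
(s) alone gives s = 1.
(~q) alone gives q = 0.
That conflicts with the unit clause (q).
Both values of r lead to a conflict.
So every satisfying assignment has p = True.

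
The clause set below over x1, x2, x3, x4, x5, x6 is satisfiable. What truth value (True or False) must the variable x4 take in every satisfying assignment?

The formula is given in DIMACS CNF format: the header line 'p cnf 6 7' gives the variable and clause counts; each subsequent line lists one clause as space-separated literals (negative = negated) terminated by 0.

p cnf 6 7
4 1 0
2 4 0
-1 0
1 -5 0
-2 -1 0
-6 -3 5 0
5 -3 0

Suppose x4 = False.
From the singleton clause (x1), x1 = True.
Now (¬x1) is unsatisfied and unit — conflict.
So every satisfying assignment has x4 = True.

True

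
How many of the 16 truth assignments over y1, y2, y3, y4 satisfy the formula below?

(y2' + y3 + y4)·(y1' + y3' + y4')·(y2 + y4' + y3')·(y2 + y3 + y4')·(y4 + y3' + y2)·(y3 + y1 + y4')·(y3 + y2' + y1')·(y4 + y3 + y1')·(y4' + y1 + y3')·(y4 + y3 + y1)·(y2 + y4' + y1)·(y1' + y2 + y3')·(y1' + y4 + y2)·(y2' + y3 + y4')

There are 2^4 = 16 truth assignments over (y1, y2, y3, y4).
Check each against the 14 clauses (columns in the order y1, y2, y3, y4):
  F F F F  ✗ fails (y4 + y3 + y1)
  F F F T  ✗ fails (y2 + y3 + y4')
  F F T F  ✗ fails (y4 + y3' + y2)
  F F T T  ✗ fails (y2 + y4' + y3')
  F T F F  ✗ fails (y2' + y3 + y4)
  F T F T  ✗ fails (y3 + y1 + y4')
  F T T F  ✓ satisfies all
  F T T T  ✗ fails (y4' + y1 + y3')
  T F F F  ✗ fails (y4 + y3 + y1')
  T F F T  ✗ fails (y2 + y3 + y4')
  T F T F  ✗ fails (y4 + y3' + y2)
  T F T T  ✗ fails (y1' + y3' + y4')
  T T F F  ✗ fails (y2' + y3 + y4)
  T T F T  ✗ fails (y3 + y2' + y1')
  T T T F  ✓ satisfies all
  T T T T  ✗ fails (y1' + y3' + y4')
2 of the 16 rows are models.

2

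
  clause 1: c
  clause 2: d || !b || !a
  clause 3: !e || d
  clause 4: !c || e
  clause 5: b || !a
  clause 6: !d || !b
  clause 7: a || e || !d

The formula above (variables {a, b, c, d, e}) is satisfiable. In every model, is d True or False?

True

Suppose d = false.
The clause (c) is unit, so c = true.
The clause (!e) is unit, so e = false.
But (e) is also a unit clause — contradiction.
So every satisfying assignment has d = True.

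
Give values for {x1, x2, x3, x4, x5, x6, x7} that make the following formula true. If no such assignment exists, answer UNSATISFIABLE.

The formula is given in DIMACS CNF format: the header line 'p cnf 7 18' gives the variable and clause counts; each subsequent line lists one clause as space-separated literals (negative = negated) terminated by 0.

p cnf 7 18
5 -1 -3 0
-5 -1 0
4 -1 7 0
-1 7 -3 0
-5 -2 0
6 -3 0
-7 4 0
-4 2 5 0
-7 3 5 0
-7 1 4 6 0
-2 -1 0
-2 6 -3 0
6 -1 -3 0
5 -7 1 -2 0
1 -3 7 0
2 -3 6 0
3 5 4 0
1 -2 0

Branch on x5: set x5 = True.
From the singleton clause (¬x1), x1 = False.
From the singleton clause (¬x2), x2 = False.
Branch on x6: set x6 = True.
Branch on x7: set x7 = True.
From the singleton clause (x4), x4 = True.
All clauses hold; x3 can take either value.

x1: False, x2: False, x3: False, x4: True, x5: True, x6: True, x7: True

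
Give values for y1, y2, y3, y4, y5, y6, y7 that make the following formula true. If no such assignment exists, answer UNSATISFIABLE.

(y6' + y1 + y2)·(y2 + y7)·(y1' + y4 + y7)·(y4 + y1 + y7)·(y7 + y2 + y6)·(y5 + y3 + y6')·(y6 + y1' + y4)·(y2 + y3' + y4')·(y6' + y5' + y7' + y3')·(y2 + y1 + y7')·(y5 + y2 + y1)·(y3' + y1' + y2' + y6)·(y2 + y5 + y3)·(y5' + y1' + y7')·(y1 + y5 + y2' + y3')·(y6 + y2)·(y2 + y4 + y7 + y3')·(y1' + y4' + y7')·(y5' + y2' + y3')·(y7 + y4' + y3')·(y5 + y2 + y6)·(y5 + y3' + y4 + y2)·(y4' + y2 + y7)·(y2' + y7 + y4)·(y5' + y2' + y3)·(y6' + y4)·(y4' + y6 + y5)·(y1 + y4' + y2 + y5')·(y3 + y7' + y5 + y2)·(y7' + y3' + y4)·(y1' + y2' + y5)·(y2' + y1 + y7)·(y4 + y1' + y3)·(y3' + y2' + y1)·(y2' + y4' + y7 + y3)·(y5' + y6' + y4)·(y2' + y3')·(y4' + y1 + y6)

y1: 0, y2: 1, y3: 0, y4: 0, y5: 0, y6: 0, y7: 1

Try y2 = 1.
Unit clause (y3') forces y3 = 0.
Unit clause (y5') forces y5 = 0.
Unit clause (y6') forces y6 = 0.
Unit clause (y4') forces y4 = 0.
Unit clause (y1') forces y1 = 0.
Unit clause (y7) forces y7 = 1.
Every clause now holds.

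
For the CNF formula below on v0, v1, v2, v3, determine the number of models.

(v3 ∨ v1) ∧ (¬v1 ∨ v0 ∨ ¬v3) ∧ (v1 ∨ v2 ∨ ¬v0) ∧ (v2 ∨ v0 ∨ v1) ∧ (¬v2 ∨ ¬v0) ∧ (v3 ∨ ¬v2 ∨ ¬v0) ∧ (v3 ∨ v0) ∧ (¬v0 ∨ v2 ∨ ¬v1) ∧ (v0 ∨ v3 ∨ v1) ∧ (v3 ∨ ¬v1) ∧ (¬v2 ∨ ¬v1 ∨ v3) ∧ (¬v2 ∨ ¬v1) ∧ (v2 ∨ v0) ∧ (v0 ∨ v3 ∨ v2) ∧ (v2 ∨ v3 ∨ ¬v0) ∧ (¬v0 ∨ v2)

There are 2^4 = 16 truth assignments over (v0, v1, v2, v3).
Check each against the 16 clauses (columns in the order v0, v1, v2, v3):
  F F F F  ✗ fails (v3 ∨ v1)
  F F F T  ✗ fails (v2 ∨ v0 ∨ v1)
  F F T F  ✗ fails (v3 ∨ v1)
  F F T T  ✓ satisfies all
  F T F F  ✗ fails (v3 ∨ v0)
  F T F T  ✗ fails (¬v1 ∨ v0 ∨ ¬v3)
  F T T F  ✗ fails (v3 ∨ v0)
  F T T T  ✗ fails (¬v1 ∨ v0 ∨ ¬v3)
  T F F F  ✗ fails (v3 ∨ v1)
  T F F T  ✗ fails (v1 ∨ v2 ∨ ¬v0)
  T F T F  ✗ fails (v3 ∨ v1)
  T F T T  ✗ fails (¬v2 ∨ ¬v0)
  T T F F  ✗ fails (¬v0 ∨ v2 ∨ ¬v1)
  T T F T  ✗ fails (¬v0 ∨ v2 ∨ ¬v1)
  T T T F  ✗ fails (¬v2 ∨ ¬v0)
  T T T T  ✗ fails (¬v2 ∨ ¬v0)
1 of the 16 rows is a model.

1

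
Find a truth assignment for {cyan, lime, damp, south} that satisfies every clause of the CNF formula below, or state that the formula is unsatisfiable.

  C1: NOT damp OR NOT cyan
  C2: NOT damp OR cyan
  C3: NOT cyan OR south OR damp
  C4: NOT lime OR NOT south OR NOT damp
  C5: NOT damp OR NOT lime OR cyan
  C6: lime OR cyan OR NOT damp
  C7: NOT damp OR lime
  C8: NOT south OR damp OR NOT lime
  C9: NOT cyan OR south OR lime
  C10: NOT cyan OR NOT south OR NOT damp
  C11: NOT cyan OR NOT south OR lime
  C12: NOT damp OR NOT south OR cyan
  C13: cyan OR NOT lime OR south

cyan=false; lime=false; damp=false; south=true

Try damp = false.
Try cyan = false.
Try south = true.
The clause (NOT lime) is unit, so lime = false.
This assignment satisfies each clause.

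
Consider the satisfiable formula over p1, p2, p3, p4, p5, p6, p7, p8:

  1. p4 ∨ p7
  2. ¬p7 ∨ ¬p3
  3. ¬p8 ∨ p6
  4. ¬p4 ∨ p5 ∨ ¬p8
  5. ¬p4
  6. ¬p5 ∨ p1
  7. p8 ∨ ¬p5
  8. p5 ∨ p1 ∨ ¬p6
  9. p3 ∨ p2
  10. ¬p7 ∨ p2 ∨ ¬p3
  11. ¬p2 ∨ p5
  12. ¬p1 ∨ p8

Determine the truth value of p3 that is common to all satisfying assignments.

False

Suppose p3 = True.
The clause (¬p7) is unit, so p7 = False.
The clause (p4) is unit, so p4 = True.
Now (¬p4) is unsatisfied and unit — conflict.
So every satisfying assignment has p3 = False.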